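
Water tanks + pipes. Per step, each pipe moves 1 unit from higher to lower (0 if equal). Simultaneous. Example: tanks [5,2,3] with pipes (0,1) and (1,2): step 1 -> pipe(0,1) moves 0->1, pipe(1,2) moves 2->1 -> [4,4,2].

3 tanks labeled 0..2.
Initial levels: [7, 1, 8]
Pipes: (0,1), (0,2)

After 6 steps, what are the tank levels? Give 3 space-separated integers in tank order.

Step 1: flows [0->1,2->0] -> levels [7 2 7]
Step 2: flows [0->1,0=2] -> levels [6 3 7]
Step 3: flows [0->1,2->0] -> levels [6 4 6]
Step 4: flows [0->1,0=2] -> levels [5 5 6]
Step 5: flows [0=1,2->0] -> levels [6 5 5]
Step 6: flows [0->1,0->2] -> levels [4 6 6]

Answer: 4 6 6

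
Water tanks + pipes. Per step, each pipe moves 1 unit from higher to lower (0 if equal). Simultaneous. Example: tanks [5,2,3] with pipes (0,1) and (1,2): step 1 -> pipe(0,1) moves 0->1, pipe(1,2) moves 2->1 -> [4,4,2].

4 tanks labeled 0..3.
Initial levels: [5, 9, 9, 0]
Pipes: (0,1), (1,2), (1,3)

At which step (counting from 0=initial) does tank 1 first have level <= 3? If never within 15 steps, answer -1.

Answer: -1

Derivation:
Step 1: flows [1->0,1=2,1->3] -> levels [6 7 9 1]
Step 2: flows [1->0,2->1,1->3] -> levels [7 6 8 2]
Step 3: flows [0->1,2->1,1->3] -> levels [6 7 7 3]
Step 4: flows [1->0,1=2,1->3] -> levels [7 5 7 4]
Step 5: flows [0->1,2->1,1->3] -> levels [6 6 6 5]
Step 6: flows [0=1,1=2,1->3] -> levels [6 5 6 6]
Step 7: flows [0->1,2->1,3->1] -> levels [5 8 5 5]
Step 8: flows [1->0,1->2,1->3] -> levels [6 5 6 6]
  -> period-2 cycle (repeats step 6); tank 1 never drops to <=3
Tank 1 never reaches <=3 within 15 steps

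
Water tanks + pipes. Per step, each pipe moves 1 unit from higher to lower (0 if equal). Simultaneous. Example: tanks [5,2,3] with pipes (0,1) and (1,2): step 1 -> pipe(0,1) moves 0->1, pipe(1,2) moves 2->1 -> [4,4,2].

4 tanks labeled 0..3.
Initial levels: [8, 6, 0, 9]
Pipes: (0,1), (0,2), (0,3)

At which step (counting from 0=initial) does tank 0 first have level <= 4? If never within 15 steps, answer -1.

Step 1: flows [0->1,0->2,3->0] -> levels [7 7 1 8]
Step 2: flows [0=1,0->2,3->0] -> levels [7 7 2 7]
Step 3: flows [0=1,0->2,0=3] -> levels [6 7 3 7]
Step 4: flows [1->0,0->2,3->0] -> levels [7 6 4 6]
Step 5: flows [0->1,0->2,0->3] -> levels [4 7 5 7]
Tank 0 first reaches <=4 at step 5

Answer: 5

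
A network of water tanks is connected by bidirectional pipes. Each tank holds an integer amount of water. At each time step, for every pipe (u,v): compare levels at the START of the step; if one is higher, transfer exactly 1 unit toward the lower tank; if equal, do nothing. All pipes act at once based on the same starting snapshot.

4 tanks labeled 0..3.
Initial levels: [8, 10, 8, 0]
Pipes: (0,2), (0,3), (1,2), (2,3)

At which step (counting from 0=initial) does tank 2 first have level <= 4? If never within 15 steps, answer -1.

Answer: -1

Derivation:
Step 1: flows [0=2,0->3,1->2,2->3] -> levels [7 9 8 2]
Step 2: flows [2->0,0->3,1->2,2->3] -> levels [7 8 7 4]
Step 3: flows [0=2,0->3,1->2,2->3] -> levels [6 7 7 6]
Step 4: flows [2->0,0=3,1=2,2->3] -> levels [7 7 5 7]
Step 5: flows [0->2,0=3,1->2,3->2] -> levels [6 6 8 6]
Step 6: flows [2->0,0=3,2->1,2->3] -> levels [7 7 5 7]
  -> period-2 cycle (repeats step 4); tank 2 never drops to <=4
Tank 2 never reaches <=4 within 15 steps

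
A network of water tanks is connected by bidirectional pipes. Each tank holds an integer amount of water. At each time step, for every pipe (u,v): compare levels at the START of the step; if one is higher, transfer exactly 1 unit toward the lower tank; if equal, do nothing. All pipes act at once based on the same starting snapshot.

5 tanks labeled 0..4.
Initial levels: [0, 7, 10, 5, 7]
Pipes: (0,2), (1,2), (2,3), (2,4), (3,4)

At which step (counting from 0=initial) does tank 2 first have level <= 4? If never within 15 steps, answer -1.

Step 1: flows [2->0,2->1,2->3,2->4,4->3] -> levels [1 8 6 7 7]
Step 2: flows [2->0,1->2,3->2,4->2,3=4] -> levels [2 7 8 6 6]
Step 3: flows [2->0,2->1,2->3,2->4,3=4] -> levels [3 8 4 7 7]
Tank 2 first reaches <=4 at step 3

Answer: 3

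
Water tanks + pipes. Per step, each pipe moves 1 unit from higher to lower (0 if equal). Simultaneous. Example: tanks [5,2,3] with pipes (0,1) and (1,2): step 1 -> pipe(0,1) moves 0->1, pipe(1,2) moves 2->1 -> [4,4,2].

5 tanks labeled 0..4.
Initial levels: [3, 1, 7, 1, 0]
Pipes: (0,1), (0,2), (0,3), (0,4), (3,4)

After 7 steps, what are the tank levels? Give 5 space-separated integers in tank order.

Answer: 0 3 3 3 3

Derivation:
Step 1: flows [0->1,2->0,0->3,0->4,3->4] -> levels [1 2 6 1 2]
Step 2: flows [1->0,2->0,0=3,4->0,4->3] -> levels [4 1 5 2 0]
Step 3: flows [0->1,2->0,0->3,0->4,3->4] -> levels [2 2 4 2 2]
Step 4: flows [0=1,2->0,0=3,0=4,3=4] -> levels [3 2 3 2 2]
Step 5: flows [0->1,0=2,0->3,0->4,3=4] -> levels [0 3 3 3 3]
Step 6: flows [1->0,2->0,3->0,4->0,3=4] -> levels [4 2 2 2 2]
Step 7: flows [0->1,0->2,0->3,0->4,3=4] -> levels [0 3 3 3 3]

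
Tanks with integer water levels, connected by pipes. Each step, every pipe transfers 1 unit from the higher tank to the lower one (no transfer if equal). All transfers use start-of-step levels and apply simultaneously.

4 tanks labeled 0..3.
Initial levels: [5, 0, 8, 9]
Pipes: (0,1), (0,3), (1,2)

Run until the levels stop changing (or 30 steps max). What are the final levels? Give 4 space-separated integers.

Step 1: flows [0->1,3->0,2->1] -> levels [5 2 7 8]
Step 2: flows [0->1,3->0,2->1] -> levels [5 4 6 7]
Step 3: flows [0->1,3->0,2->1] -> levels [5 6 5 6]
Step 4: flows [1->0,3->0,1->2] -> levels [7 4 6 5]
Step 5: flows [0->1,0->3,2->1] -> levels [5 6 5 6]
  -> period-2 cycle: step 5 state = step 3 state; never stabilizes
  -> state at step 30: (30-3) mod 2 = 1, same as step 4 -> [7 4 6 5]

Answer: 7 4 6 5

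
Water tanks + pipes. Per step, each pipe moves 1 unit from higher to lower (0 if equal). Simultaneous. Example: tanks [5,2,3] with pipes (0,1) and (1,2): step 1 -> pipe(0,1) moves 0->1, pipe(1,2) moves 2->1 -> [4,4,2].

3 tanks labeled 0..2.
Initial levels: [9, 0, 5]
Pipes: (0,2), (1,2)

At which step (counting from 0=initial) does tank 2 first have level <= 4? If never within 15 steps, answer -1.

Answer: 5

Derivation:
Step 1: flows [0->2,2->1] -> levels [8 1 5]
Step 2: flows [0->2,2->1] -> levels [7 2 5]
Step 3: flows [0->2,2->1] -> levels [6 3 5]
Step 4: flows [0->2,2->1] -> levels [5 4 5]
Step 5: flows [0=2,2->1] -> levels [5 5 4]
Tank 2 first reaches <=4 at step 5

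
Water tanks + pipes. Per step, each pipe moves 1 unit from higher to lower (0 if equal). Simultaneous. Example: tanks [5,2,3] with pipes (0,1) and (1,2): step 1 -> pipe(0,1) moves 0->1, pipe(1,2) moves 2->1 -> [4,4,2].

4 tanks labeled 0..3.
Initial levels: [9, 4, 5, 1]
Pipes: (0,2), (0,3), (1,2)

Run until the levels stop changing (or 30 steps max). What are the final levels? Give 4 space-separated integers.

Answer: 3 5 6 5

Derivation:
Step 1: flows [0->2,0->3,2->1] -> levels [7 5 5 2]
Step 2: flows [0->2,0->3,1=2] -> levels [5 5 6 3]
Step 3: flows [2->0,0->3,2->1] -> levels [5 6 4 4]
Step 4: flows [0->2,0->3,1->2] -> levels [3 5 6 5]
Step 5: flows [2->0,3->0,2->1] -> levels [5 6 4 4]
  -> period-2 cycle: step 5 state = step 3 state; never stabilizes
  -> state at step 30: (30-3) mod 2 = 1, same as step 4 -> [3 5 6 5]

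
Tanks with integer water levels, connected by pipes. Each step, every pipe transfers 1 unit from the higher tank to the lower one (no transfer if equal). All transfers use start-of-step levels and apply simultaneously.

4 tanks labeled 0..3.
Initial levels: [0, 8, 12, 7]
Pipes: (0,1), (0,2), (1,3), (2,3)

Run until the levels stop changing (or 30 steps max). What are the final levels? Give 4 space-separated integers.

Step 1: flows [1->0,2->0,1->3,2->3] -> levels [2 6 10 9]
Step 2: flows [1->0,2->0,3->1,2->3] -> levels [4 6 8 9]
Step 3: flows [1->0,2->0,3->1,3->2] -> levels [6 6 8 7]
Step 4: flows [0=1,2->0,3->1,2->3] -> levels [7 7 6 7]
Step 5: flows [0=1,0->2,1=3,3->2] -> levels [6 7 8 6]
Step 6: flows [1->0,2->0,1->3,2->3] -> levels [8 5 6 8]
Step 7: flows [0->1,0->2,3->1,3->2] -> levels [6 7 8 6]
  -> period-2 cycle: step 7 state = step 5 state; never stabilizes
  -> state at step 30: (30-5) mod 2 = 1, same as step 6 -> [8 5 6 8]

Answer: 8 5 6 8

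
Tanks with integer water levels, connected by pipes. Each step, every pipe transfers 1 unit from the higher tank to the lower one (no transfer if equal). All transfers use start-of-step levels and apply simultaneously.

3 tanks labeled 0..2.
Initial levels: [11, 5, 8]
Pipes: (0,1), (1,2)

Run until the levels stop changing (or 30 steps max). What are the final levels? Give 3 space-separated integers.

Step 1: flows [0->1,2->1] -> levels [10 7 7]
Step 2: flows [0->1,1=2] -> levels [9 8 7]
Step 3: flows [0->1,1->2] -> levels [8 8 8]
Step 4: flows [0=1,1=2] -> levels [8 8 8]
  -> stable (no change)

Answer: 8 8 8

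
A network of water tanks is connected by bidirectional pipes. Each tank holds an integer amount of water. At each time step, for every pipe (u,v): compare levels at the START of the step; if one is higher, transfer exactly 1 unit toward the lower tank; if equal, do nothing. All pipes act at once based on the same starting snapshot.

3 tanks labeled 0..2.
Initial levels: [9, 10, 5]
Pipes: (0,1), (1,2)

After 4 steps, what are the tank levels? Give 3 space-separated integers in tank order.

Answer: 8 8 8

Derivation:
Step 1: flows [1->0,1->2] -> levels [10 8 6]
Step 2: flows [0->1,1->2] -> levels [9 8 7]
Step 3: flows [0->1,1->2] -> levels [8 8 8]
Step 4: flows [0=1,1=2] -> levels [8 8 8]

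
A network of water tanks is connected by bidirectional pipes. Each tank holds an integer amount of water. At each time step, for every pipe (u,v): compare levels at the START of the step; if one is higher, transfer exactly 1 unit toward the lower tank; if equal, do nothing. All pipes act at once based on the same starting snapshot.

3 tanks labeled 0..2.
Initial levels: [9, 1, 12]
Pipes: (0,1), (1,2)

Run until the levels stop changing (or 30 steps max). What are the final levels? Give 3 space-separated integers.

Step 1: flows [0->1,2->1] -> levels [8 3 11]
Step 2: flows [0->1,2->1] -> levels [7 5 10]
Step 3: flows [0->1,2->1] -> levels [6 7 9]
Step 4: flows [1->0,2->1] -> levels [7 7 8]
Step 5: flows [0=1,2->1] -> levels [7 8 7]
Step 6: flows [1->0,1->2] -> levels [8 6 8]
Step 7: flows [0->1,2->1] -> levels [7 8 7]
  -> period-2 cycle: step 7 state = step 5 state; never stabilizes
  -> state at step 30: (30-5) mod 2 = 1, same as step 6 -> [8 6 8]

Answer: 8 6 8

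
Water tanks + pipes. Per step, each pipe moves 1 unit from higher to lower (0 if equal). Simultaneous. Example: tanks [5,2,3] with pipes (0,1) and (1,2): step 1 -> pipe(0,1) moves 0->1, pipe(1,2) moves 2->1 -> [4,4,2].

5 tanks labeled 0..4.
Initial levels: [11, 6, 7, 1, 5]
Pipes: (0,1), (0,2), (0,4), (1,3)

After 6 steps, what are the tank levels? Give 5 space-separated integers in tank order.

Step 1: flows [0->1,0->2,0->4,1->3] -> levels [8 6 8 2 6]
Step 2: flows [0->1,0=2,0->4,1->3] -> levels [6 6 8 3 7]
Step 3: flows [0=1,2->0,4->0,1->3] -> levels [8 5 7 4 6]
Step 4: flows [0->1,0->2,0->4,1->3] -> levels [5 5 8 5 7]
Step 5: flows [0=1,2->0,4->0,1=3] -> levels [7 5 7 5 6]
Step 6: flows [0->1,0=2,0->4,1=3] -> levels [5 6 7 5 7]

Answer: 5 6 7 5 7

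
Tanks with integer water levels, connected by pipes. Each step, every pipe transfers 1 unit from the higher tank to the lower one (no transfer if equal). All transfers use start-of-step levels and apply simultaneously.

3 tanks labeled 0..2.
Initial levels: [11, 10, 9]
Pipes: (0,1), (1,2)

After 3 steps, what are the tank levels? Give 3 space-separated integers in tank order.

Answer: 10 10 10

Derivation:
Step 1: flows [0->1,1->2] -> levels [10 10 10]
Step 2: flows [0=1,1=2] -> levels [10 10 10]
  -> stable; steps 3..3 unchanged -> [10 10 10]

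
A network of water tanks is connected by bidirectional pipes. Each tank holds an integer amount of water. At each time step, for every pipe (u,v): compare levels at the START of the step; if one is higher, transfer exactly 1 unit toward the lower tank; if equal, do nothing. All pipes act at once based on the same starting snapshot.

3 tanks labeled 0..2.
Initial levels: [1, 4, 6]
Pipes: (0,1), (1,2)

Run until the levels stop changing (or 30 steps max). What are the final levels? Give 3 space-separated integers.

Answer: 3 5 3

Derivation:
Step 1: flows [1->0,2->1] -> levels [2 4 5]
Step 2: flows [1->0,2->1] -> levels [3 4 4]
Step 3: flows [1->0,1=2] -> levels [4 3 4]
Step 4: flows [0->1,2->1] -> levels [3 5 3]
Step 5: flows [1->0,1->2] -> levels [4 3 4]
  -> period-2 cycle: step 5 state = step 3 state; never stabilizes
  -> state at step 30: (30-3) mod 2 = 1, same as step 4 -> [3 5 3]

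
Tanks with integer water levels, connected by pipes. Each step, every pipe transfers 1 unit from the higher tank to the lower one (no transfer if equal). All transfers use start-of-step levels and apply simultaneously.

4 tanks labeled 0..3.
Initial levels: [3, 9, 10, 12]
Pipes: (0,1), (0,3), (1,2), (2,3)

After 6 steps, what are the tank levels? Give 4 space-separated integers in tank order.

Answer: 7 10 7 10

Derivation:
Step 1: flows [1->0,3->0,2->1,3->2] -> levels [5 9 10 10]
Step 2: flows [1->0,3->0,2->1,2=3] -> levels [7 9 9 9]
Step 3: flows [1->0,3->0,1=2,2=3] -> levels [9 8 9 8]
Step 4: flows [0->1,0->3,2->1,2->3] -> levels [7 10 7 10]
Step 5: flows [1->0,3->0,1->2,3->2] -> levels [9 8 9 8]
  -> period-2 cycle: step 5 state = step 3 state
  -> state at step 6: (6-3) mod 2 = 1, same as step 4 -> [7 10 7 10]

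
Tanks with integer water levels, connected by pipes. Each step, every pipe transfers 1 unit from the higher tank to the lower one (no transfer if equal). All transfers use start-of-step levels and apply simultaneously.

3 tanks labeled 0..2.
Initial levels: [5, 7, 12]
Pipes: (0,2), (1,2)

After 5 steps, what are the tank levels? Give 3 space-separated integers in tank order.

Step 1: flows [2->0,2->1] -> levels [6 8 10]
Step 2: flows [2->0,2->1] -> levels [7 9 8]
Step 3: flows [2->0,1->2] -> levels [8 8 8]
Step 4: flows [0=2,1=2] -> levels [8 8 8]
  -> stable; steps 5..5 unchanged -> [8 8 8]

Answer: 8 8 8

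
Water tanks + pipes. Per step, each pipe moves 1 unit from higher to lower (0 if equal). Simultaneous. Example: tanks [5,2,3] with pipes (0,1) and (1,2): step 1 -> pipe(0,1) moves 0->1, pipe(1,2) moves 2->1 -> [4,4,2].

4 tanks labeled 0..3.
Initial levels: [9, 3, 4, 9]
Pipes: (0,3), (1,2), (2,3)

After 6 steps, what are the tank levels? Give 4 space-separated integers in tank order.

Answer: 6 6 6 7

Derivation:
Step 1: flows [0=3,2->1,3->2] -> levels [9 4 4 8]
Step 2: flows [0->3,1=2,3->2] -> levels [8 4 5 8]
Step 3: flows [0=3,2->1,3->2] -> levels [8 5 5 7]
Step 4: flows [0->3,1=2,3->2] -> levels [7 5 6 7]
Step 5: flows [0=3,2->1,3->2] -> levels [7 6 6 6]
Step 6: flows [0->3,1=2,2=3] -> levels [6 6 6 7]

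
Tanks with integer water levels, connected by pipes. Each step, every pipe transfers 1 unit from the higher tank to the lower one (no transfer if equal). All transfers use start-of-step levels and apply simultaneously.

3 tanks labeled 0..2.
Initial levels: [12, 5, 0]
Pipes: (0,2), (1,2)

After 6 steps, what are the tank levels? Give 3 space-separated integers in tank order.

Step 1: flows [0->2,1->2] -> levels [11 4 2]
Step 2: flows [0->2,1->2] -> levels [10 3 4]
Step 3: flows [0->2,2->1] -> levels [9 4 4]
Step 4: flows [0->2,1=2] -> levels [8 4 5]
Step 5: flows [0->2,2->1] -> levels [7 5 5]
Step 6: flows [0->2,1=2] -> levels [6 5 6]

Answer: 6 5 6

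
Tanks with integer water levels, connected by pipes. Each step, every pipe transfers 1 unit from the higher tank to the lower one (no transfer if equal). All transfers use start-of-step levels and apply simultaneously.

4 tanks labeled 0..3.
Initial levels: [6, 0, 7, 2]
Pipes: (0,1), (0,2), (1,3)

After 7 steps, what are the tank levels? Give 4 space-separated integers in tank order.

Step 1: flows [0->1,2->0,3->1] -> levels [6 2 6 1]
Step 2: flows [0->1,0=2,1->3] -> levels [5 2 6 2]
Step 3: flows [0->1,2->0,1=3] -> levels [5 3 5 2]
Step 4: flows [0->1,0=2,1->3] -> levels [4 3 5 3]
Step 5: flows [0->1,2->0,1=3] -> levels [4 4 4 3]
Step 6: flows [0=1,0=2,1->3] -> levels [4 3 4 4]
Step 7: flows [0->1,0=2,3->1] -> levels [3 5 4 3]

Answer: 3 5 4 3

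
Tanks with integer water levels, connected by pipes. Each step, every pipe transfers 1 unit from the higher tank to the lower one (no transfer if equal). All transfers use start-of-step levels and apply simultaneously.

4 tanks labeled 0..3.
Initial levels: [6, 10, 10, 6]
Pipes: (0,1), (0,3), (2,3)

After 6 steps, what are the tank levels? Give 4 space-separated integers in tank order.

Answer: 8 8 8 8

Derivation:
Step 1: flows [1->0,0=3,2->3] -> levels [7 9 9 7]
Step 2: flows [1->0,0=3,2->3] -> levels [8 8 8 8]
Step 3: flows [0=1,0=3,2=3] -> levels [8 8 8 8]
  -> stable; steps 4..6 unchanged -> [8 8 8 8]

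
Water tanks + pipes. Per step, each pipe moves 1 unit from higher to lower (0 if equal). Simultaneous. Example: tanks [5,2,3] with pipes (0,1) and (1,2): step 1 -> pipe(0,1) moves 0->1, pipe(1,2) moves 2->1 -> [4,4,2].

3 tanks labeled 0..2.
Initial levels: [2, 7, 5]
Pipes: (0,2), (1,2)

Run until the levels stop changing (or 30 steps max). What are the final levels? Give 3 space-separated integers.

Step 1: flows [2->0,1->2] -> levels [3 6 5]
Step 2: flows [2->0,1->2] -> levels [4 5 5]
Step 3: flows [2->0,1=2] -> levels [5 5 4]
Step 4: flows [0->2,1->2] -> levels [4 4 6]
Step 5: flows [2->0,2->1] -> levels [5 5 4]
  -> period-2 cycle: step 5 state = step 3 state; never stabilizes
  -> state at step 30: (30-3) mod 2 = 1, same as step 4 -> [4 4 6]

Answer: 4 4 6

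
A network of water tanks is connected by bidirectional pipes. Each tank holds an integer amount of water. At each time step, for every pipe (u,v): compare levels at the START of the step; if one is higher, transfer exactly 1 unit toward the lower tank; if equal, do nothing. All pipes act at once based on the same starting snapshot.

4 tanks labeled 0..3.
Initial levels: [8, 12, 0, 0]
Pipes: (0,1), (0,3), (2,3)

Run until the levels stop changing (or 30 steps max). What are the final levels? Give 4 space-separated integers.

Step 1: flows [1->0,0->3,2=3] -> levels [8 11 0 1]
Step 2: flows [1->0,0->3,3->2] -> levels [8 10 1 1]
Step 3: flows [1->0,0->3,2=3] -> levels [8 9 1 2]
Step 4: flows [1->0,0->3,3->2] -> levels [8 8 2 2]
Step 5: flows [0=1,0->3,2=3] -> levels [7 8 2 3]
Step 6: flows [1->0,0->3,3->2] -> levels [7 7 3 3]
Step 7: flows [0=1,0->3,2=3] -> levels [6 7 3 4]
Step 8: flows [1->0,0->3,3->2] -> levels [6 6 4 4]
Step 9: flows [0=1,0->3,2=3] -> levels [5 6 4 5]
Step 10: flows [1->0,0=3,3->2] -> levels [6 5 5 4]
Step 11: flows [0->1,0->3,2->3] -> levels [4 6 4 6]
Step 12: flows [1->0,3->0,3->2] -> levels [6 5 5 4]
  -> period-2 cycle: step 12 state = step 10 state; never stabilizes
  -> state at step 30: (30-10) mod 2 = 0, same as step 10 -> [6 5 5 4]

Answer: 6 5 5 4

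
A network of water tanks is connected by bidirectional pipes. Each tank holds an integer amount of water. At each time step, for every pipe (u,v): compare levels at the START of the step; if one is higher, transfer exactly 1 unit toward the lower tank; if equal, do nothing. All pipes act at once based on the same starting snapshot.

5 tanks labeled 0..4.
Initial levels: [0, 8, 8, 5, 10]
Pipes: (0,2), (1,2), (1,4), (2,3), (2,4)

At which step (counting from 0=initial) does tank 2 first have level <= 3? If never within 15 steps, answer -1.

Answer: -1

Derivation:
Step 1: flows [2->0,1=2,4->1,2->3,4->2] -> levels [1 9 7 6 8]
Step 2: flows [2->0,1->2,1->4,2->3,4->2] -> levels [2 7 7 7 8]
Step 3: flows [2->0,1=2,4->1,2=3,4->2] -> levels [3 8 7 7 6]
Step 4: flows [2->0,1->2,1->4,2=3,2->4] -> levels [4 6 6 7 8]
Step 5: flows [2->0,1=2,4->1,3->2,4->2] -> levels [5 7 7 6 6]
Step 6: flows [2->0,1=2,1->4,2->3,2->4] -> levels [6 6 4 7 8]
Step 7: flows [0->2,1->2,4->1,3->2,4->2] -> levels [5 6 8 6 6]
Step 8: flows [2->0,2->1,1=4,2->3,2->4] -> levels [6 7 4 7 7]
Step 9: flows [0->2,1->2,1=4,3->2,4->2] -> levels [5 6 8 6 6]
  -> period-2 cycle (repeats step 7); tank 2 never drops to <=3
Tank 2 never reaches <=3 within 15 steps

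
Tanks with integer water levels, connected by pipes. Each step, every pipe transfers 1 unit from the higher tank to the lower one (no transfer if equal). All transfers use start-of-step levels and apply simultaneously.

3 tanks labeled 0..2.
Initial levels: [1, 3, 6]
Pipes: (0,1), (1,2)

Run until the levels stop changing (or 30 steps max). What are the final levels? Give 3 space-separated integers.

Step 1: flows [1->0,2->1] -> levels [2 3 5]
Step 2: flows [1->0,2->1] -> levels [3 3 4]
Step 3: flows [0=1,2->1] -> levels [3 4 3]
Step 4: flows [1->0,1->2] -> levels [4 2 4]
Step 5: flows [0->1,2->1] -> levels [3 4 3]
  -> period-2 cycle: step 5 state = step 3 state; never stabilizes
  -> state at step 30: (30-3) mod 2 = 1, same as step 4 -> [4 2 4]

Answer: 4 2 4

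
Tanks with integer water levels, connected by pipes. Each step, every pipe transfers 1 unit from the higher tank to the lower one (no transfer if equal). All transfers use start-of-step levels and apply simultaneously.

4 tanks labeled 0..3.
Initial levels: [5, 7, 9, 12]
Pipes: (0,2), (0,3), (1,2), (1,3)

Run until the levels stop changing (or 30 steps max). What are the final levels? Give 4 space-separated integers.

Step 1: flows [2->0,3->0,2->1,3->1] -> levels [7 9 7 10]
Step 2: flows [0=2,3->0,1->2,3->1] -> levels [8 9 8 8]
Step 3: flows [0=2,0=3,1->2,1->3] -> levels [8 7 9 9]
Step 4: flows [2->0,3->0,2->1,3->1] -> levels [10 9 7 7]
Step 5: flows [0->2,0->3,1->2,1->3] -> levels [8 7 9 9]
  -> period-2 cycle: step 5 state = step 3 state; never stabilizes
  -> state at step 30: (30-3) mod 2 = 1, same as step 4 -> [10 9 7 7]

Answer: 10 9 7 7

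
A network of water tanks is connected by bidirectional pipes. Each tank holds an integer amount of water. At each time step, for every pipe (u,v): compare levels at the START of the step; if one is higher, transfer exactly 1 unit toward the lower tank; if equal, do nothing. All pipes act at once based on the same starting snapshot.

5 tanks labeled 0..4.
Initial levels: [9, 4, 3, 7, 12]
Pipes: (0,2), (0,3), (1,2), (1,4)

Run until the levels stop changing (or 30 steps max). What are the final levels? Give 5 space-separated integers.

Step 1: flows [0->2,0->3,1->2,4->1] -> levels [7 4 5 8 11]
Step 2: flows [0->2,3->0,2->1,4->1] -> levels [7 6 5 7 10]
Step 3: flows [0->2,0=3,1->2,4->1] -> levels [6 6 7 7 9]
Step 4: flows [2->0,3->0,2->1,4->1] -> levels [8 8 5 6 8]
Step 5: flows [0->2,0->3,1->2,1=4] -> levels [6 7 7 7 8]
Step 6: flows [2->0,3->0,1=2,4->1] -> levels [8 8 6 6 7]
Step 7: flows [0->2,0->3,1->2,1->4] -> levels [6 6 8 7 8]
Step 8: flows [2->0,3->0,2->1,4->1] -> levels [8 8 6 6 7]
  -> period-2 cycle: step 8 state = step 6 state; never stabilizes
  -> state at step 30: (30-6) mod 2 = 0, same as step 6 -> [8 8 6 6 7]

Answer: 8 8 6 6 7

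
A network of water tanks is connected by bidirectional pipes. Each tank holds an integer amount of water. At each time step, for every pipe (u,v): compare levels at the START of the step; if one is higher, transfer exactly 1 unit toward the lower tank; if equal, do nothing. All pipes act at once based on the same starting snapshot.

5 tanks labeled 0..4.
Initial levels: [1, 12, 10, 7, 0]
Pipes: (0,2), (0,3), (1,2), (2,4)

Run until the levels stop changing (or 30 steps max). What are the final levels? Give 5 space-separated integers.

Step 1: flows [2->0,3->0,1->2,2->4] -> levels [3 11 9 6 1]
Step 2: flows [2->0,3->0,1->2,2->4] -> levels [5 10 8 5 2]
Step 3: flows [2->0,0=3,1->2,2->4] -> levels [6 9 7 5 3]
Step 4: flows [2->0,0->3,1->2,2->4] -> levels [6 8 6 6 4]
Step 5: flows [0=2,0=3,1->2,2->4] -> levels [6 7 6 6 5]
Step 6: flows [0=2,0=3,1->2,2->4] -> levels [6 6 6 6 6]
Step 7: flows [0=2,0=3,1=2,2=4] -> levels [6 6 6 6 6]
  -> stable (no change)

Answer: 6 6 6 6 6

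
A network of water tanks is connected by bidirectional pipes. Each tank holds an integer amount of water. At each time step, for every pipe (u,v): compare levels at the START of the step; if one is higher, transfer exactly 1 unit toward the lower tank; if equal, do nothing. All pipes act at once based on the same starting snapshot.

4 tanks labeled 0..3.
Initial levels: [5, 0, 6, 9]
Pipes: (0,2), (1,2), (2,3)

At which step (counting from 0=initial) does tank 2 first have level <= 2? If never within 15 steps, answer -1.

Step 1: flows [2->0,2->1,3->2] -> levels [6 1 5 8]
Step 2: flows [0->2,2->1,3->2] -> levels [5 2 6 7]
Step 3: flows [2->0,2->1,3->2] -> levels [6 3 5 6]
Step 4: flows [0->2,2->1,3->2] -> levels [5 4 6 5]
Step 5: flows [2->0,2->1,2->3] -> levels [6 5 3 6]
Step 6: flows [0->2,1->2,3->2] -> levels [5 4 6 5]
  -> period-2 cycle (repeats step 4); tank 2 never drops to <=2
Tank 2 never reaches <=2 within 15 steps

Answer: -1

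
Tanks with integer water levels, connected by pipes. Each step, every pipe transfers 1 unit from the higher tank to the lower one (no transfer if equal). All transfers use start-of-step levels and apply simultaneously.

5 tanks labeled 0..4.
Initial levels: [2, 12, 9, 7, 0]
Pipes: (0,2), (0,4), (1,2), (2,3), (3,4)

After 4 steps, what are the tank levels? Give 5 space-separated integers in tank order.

Step 1: flows [2->0,0->4,1->2,2->3,3->4] -> levels [2 11 8 7 2]
Step 2: flows [2->0,0=4,1->2,2->3,3->4] -> levels [3 10 7 7 3]
Step 3: flows [2->0,0=4,1->2,2=3,3->4] -> levels [4 9 7 6 4]
Step 4: flows [2->0,0=4,1->2,2->3,3->4] -> levels [5 8 6 6 5]

Answer: 5 8 6 6 5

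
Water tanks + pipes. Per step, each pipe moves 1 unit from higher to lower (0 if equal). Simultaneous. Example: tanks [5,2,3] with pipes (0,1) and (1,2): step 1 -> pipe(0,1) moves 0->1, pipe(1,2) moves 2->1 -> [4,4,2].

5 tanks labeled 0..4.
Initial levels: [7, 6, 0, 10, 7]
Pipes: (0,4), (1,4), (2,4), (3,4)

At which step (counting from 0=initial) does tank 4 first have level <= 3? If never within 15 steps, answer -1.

Answer: -1

Derivation:
Step 1: flows [0=4,4->1,4->2,3->4] -> levels [7 7 1 9 6]
Step 2: flows [0->4,1->4,4->2,3->4] -> levels [6 6 2 8 8]
Step 3: flows [4->0,4->1,4->2,3=4] -> levels [7 7 3 8 5]
Step 4: flows [0->4,1->4,4->2,3->4] -> levels [6 6 4 7 7]
Step 5: flows [4->0,4->1,4->2,3=4] -> levels [7 7 5 7 4]
Step 6: flows [0->4,1->4,2->4,3->4] -> levels [6 6 4 6 8]
Step 7: flows [4->0,4->1,4->2,4->3] -> levels [7 7 5 7 4]
  -> period-2 cycle (repeats step 5); tank 4 never drops to <=3
Tank 4 never reaches <=3 within 15 steps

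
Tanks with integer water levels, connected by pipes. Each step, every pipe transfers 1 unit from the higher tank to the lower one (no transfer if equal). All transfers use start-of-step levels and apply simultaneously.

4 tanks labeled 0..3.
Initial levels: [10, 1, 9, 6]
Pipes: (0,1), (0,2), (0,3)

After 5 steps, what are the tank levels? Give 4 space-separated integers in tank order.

Answer: 6 6 7 7

Derivation:
Step 1: flows [0->1,0->2,0->3] -> levels [7 2 10 7]
Step 2: flows [0->1,2->0,0=3] -> levels [7 3 9 7]
Step 3: flows [0->1,2->0,0=3] -> levels [7 4 8 7]
Step 4: flows [0->1,2->0,0=3] -> levels [7 5 7 7]
Step 5: flows [0->1,0=2,0=3] -> levels [6 6 7 7]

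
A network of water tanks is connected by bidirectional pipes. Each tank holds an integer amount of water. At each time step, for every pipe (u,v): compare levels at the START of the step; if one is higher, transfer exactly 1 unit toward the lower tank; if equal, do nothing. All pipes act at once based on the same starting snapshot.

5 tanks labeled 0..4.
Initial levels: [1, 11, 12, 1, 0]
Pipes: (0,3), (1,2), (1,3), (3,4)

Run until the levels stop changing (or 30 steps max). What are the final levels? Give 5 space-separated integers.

Step 1: flows [0=3,2->1,1->3,3->4] -> levels [1 11 11 1 1]
Step 2: flows [0=3,1=2,1->3,3=4] -> levels [1 10 11 2 1]
Step 3: flows [3->0,2->1,1->3,3->4] -> levels [2 10 10 1 2]
Step 4: flows [0->3,1=2,1->3,4->3] -> levels [1 9 10 4 1]
Step 5: flows [3->0,2->1,1->3,3->4] -> levels [2 9 9 3 2]
Step 6: flows [3->0,1=2,1->3,3->4] -> levels [3 8 9 2 3]
Step 7: flows [0->3,2->1,1->3,4->3] -> levels [2 8 8 5 2]
Step 8: flows [3->0,1=2,1->3,3->4] -> levels [3 7 8 4 3]
Step 9: flows [3->0,2->1,1->3,3->4] -> levels [4 7 7 3 4]
Step 10: flows [0->3,1=2,1->3,4->3] -> levels [3 6 7 6 3]
Step 11: flows [3->0,2->1,1=3,3->4] -> levels [4 7 6 4 4]
Step 12: flows [0=3,1->2,1->3,3=4] -> levels [4 5 7 5 4]
Step 13: flows [3->0,2->1,1=3,3->4] -> levels [5 6 6 3 5]
Step 14: flows [0->3,1=2,1->3,4->3] -> levels [4 5 6 6 4]
Step 15: flows [3->0,2->1,3->1,3->4] -> levels [5 7 5 3 5]
Step 16: flows [0->3,1->2,1->3,4->3] -> levels [4 5 6 6 4]
  -> period-2 cycle: step 16 state = step 14 state; never stabilizes
  -> state at step 30: (30-14) mod 2 = 0, same as step 14 -> [4 5 6 6 4]

Answer: 4 5 6 6 4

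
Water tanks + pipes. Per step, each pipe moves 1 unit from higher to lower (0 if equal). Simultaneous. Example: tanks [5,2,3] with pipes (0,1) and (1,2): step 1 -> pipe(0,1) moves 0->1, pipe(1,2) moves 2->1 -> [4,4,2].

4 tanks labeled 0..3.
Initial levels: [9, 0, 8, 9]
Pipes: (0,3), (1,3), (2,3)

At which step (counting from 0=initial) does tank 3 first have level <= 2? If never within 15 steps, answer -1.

Answer: -1

Derivation:
Step 1: flows [0=3,3->1,3->2] -> levels [9 1 9 7]
Step 2: flows [0->3,3->1,2->3] -> levels [8 2 8 8]
Step 3: flows [0=3,3->1,2=3] -> levels [8 3 8 7]
Step 4: flows [0->3,3->1,2->3] -> levels [7 4 7 8]
Step 5: flows [3->0,3->1,3->2] -> levels [8 5 8 5]
Step 6: flows [0->3,1=3,2->3] -> levels [7 5 7 7]
Step 7: flows [0=3,3->1,2=3] -> levels [7 6 7 6]
Step 8: flows [0->3,1=3,2->3] -> levels [6 6 6 8]
Step 9: flows [3->0,3->1,3->2] -> levels [7 7 7 5]
Step 10: flows [0->3,1->3,2->3] -> levels [6 6 6 8]
  -> period-2 cycle (repeats step 8); tank 3 never drops to <=2
Tank 3 never reaches <=2 within 15 steps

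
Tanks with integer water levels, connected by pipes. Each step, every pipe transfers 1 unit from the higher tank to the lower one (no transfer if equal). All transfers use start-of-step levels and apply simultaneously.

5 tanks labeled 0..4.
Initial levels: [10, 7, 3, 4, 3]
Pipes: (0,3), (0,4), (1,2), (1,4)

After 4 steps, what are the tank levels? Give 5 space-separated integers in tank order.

Step 1: flows [0->3,0->4,1->2,1->4] -> levels [8 5 4 5 5]
Step 2: flows [0->3,0->4,1->2,1=4] -> levels [6 4 5 6 6]
Step 3: flows [0=3,0=4,2->1,4->1] -> levels [6 6 4 6 5]
Step 4: flows [0=3,0->4,1->2,1->4] -> levels [5 4 5 6 7]

Answer: 5 4 5 6 7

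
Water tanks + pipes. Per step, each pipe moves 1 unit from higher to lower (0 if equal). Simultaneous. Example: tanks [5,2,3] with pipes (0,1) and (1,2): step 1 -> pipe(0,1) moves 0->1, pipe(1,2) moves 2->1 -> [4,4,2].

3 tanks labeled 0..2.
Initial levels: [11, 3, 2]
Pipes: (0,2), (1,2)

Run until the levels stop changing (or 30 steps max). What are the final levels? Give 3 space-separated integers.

Step 1: flows [0->2,1->2] -> levels [10 2 4]
Step 2: flows [0->2,2->1] -> levels [9 3 4]
Step 3: flows [0->2,2->1] -> levels [8 4 4]
Step 4: flows [0->2,1=2] -> levels [7 4 5]
Step 5: flows [0->2,2->1] -> levels [6 5 5]
Step 6: flows [0->2,1=2] -> levels [5 5 6]
Step 7: flows [2->0,2->1] -> levels [6 6 4]
Step 8: flows [0->2,1->2] -> levels [5 5 6]
  -> period-2 cycle: step 8 state = step 6 state; never stabilizes
  -> state at step 30: (30-6) mod 2 = 0, same as step 6 -> [5 5 6]

Answer: 5 5 6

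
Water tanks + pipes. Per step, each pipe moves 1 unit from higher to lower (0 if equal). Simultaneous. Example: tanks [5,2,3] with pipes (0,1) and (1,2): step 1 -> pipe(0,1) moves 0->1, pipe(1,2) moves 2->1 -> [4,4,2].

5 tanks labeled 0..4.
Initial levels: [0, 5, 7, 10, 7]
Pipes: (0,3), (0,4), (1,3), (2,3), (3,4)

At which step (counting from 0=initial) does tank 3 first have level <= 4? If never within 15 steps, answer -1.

Answer: 3

Derivation:
Step 1: flows [3->0,4->0,3->1,3->2,3->4] -> levels [2 6 8 6 7]
Step 2: flows [3->0,4->0,1=3,2->3,4->3] -> levels [4 6 7 7 5]
Step 3: flows [3->0,4->0,3->1,2=3,3->4] -> levels [6 7 7 4 5]
Tank 3 first reaches <=4 at step 3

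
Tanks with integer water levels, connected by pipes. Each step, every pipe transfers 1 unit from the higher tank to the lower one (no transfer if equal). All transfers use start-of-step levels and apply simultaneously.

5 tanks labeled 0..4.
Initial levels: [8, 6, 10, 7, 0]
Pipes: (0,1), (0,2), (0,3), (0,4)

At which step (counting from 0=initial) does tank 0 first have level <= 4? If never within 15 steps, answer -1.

Step 1: flows [0->1,2->0,0->3,0->4] -> levels [6 7 9 8 1]
Step 2: flows [1->0,2->0,3->0,0->4] -> levels [8 6 8 7 2]
Step 3: flows [0->1,0=2,0->3,0->4] -> levels [5 7 8 8 3]
Step 4: flows [1->0,2->0,3->0,0->4] -> levels [7 6 7 7 4]
Step 5: flows [0->1,0=2,0=3,0->4] -> levels [5 7 7 7 5]
Step 6: flows [1->0,2->0,3->0,0=4] -> levels [8 6 6 6 5]
Step 7: flows [0->1,0->2,0->3,0->4] -> levels [4 7 7 7 6]
Tank 0 first reaches <=4 at step 7

Answer: 7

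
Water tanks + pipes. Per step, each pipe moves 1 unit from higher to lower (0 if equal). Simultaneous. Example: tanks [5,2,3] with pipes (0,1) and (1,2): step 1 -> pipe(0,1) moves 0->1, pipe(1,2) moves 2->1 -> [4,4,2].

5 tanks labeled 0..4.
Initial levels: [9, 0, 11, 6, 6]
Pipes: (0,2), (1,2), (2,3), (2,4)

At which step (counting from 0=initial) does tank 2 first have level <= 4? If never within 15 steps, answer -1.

Step 1: flows [2->0,2->1,2->3,2->4] -> levels [10 1 7 7 7]
Step 2: flows [0->2,2->1,2=3,2=4] -> levels [9 2 7 7 7]
Step 3: flows [0->2,2->1,2=3,2=4] -> levels [8 3 7 7 7]
Step 4: flows [0->2,2->1,2=3,2=4] -> levels [7 4 7 7 7]
Step 5: flows [0=2,2->1,2=3,2=4] -> levels [7 5 6 7 7]
Step 6: flows [0->2,2->1,3->2,4->2] -> levels [6 6 8 6 6]
Step 7: flows [2->0,2->1,2->3,2->4] -> levels [7 7 4 7 7]
Tank 2 first reaches <=4 at step 7

Answer: 7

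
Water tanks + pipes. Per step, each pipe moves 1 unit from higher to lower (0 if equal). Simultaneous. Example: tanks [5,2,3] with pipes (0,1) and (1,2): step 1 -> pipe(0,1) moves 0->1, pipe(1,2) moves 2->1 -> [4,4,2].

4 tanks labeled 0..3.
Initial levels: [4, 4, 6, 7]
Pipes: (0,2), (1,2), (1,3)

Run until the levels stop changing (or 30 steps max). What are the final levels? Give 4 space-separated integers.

Answer: 4 5 6 6

Derivation:
Step 1: flows [2->0,2->1,3->1] -> levels [5 6 4 6]
Step 2: flows [0->2,1->2,1=3] -> levels [4 5 6 6]
Step 3: flows [2->0,2->1,3->1] -> levels [5 7 4 5]
Step 4: flows [0->2,1->2,1->3] -> levels [4 5 6 6]
  -> period-2 cycle: step 4 state = step 2 state; never stabilizes
  -> state at step 30: (30-2) mod 2 = 0, same as step 2 -> [4 5 6 6]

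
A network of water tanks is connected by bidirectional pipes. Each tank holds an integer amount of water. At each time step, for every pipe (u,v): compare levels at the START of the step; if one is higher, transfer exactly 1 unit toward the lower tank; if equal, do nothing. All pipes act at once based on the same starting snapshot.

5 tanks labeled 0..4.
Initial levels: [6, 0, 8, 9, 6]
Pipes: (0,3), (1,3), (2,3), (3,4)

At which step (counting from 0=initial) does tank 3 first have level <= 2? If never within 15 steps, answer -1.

Answer: -1

Derivation:
Step 1: flows [3->0,3->1,3->2,3->4] -> levels [7 1 9 5 7]
Step 2: flows [0->3,3->1,2->3,4->3] -> levels [6 2 8 7 6]
Step 3: flows [3->0,3->1,2->3,3->4] -> levels [7 3 7 5 7]
Step 4: flows [0->3,3->1,2->3,4->3] -> levels [6 4 6 7 6]
Step 5: flows [3->0,3->1,3->2,3->4] -> levels [7 5 7 3 7]
Step 6: flows [0->3,1->3,2->3,4->3] -> levels [6 4 6 7 6]
  -> period-2 cycle (repeats step 4); tank 3 never drops to <=2
Tank 3 never reaches <=2 within 15 steps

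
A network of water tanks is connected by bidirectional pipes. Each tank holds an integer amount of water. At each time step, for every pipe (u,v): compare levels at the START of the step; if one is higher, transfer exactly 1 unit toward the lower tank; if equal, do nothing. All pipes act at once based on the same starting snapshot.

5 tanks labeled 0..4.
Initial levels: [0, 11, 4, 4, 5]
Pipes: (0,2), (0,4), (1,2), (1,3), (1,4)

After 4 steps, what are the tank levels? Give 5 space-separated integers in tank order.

Answer: 4 4 5 5 6

Derivation:
Step 1: flows [2->0,4->0,1->2,1->3,1->4] -> levels [2 8 4 5 5]
Step 2: flows [2->0,4->0,1->2,1->3,1->4] -> levels [4 5 4 6 5]
Step 3: flows [0=2,4->0,1->2,3->1,1=4] -> levels [5 5 5 5 4]
Step 4: flows [0=2,0->4,1=2,1=3,1->4] -> levels [4 4 5 5 6]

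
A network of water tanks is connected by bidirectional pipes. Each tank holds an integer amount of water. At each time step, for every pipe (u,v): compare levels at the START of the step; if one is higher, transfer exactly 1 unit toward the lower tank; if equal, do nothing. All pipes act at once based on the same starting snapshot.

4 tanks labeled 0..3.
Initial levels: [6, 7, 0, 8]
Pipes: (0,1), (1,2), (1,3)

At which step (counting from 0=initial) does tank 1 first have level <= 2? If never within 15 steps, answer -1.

Answer: -1

Derivation:
Step 1: flows [1->0,1->2,3->1] -> levels [7 6 1 7]
Step 2: flows [0->1,1->2,3->1] -> levels [6 7 2 6]
Step 3: flows [1->0,1->2,1->3] -> levels [7 4 3 7]
Step 4: flows [0->1,1->2,3->1] -> levels [6 5 4 6]
Step 5: flows [0->1,1->2,3->1] -> levels [5 6 5 5]
Step 6: flows [1->0,1->2,1->3] -> levels [6 3 6 6]
Step 7: flows [0->1,2->1,3->1] -> levels [5 6 5 5]
  -> period-2 cycle (repeats step 5); tank 1 never drops to <=2
Tank 1 never reaches <=2 within 15 steps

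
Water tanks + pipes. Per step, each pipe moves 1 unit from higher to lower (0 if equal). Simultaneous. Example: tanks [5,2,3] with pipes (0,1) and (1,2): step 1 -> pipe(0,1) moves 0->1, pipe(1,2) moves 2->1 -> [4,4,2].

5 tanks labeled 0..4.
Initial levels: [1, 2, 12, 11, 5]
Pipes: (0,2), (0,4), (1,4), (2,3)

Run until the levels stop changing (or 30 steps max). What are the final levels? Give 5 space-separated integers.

Step 1: flows [2->0,4->0,4->1,2->3] -> levels [3 3 10 12 3]
Step 2: flows [2->0,0=4,1=4,3->2] -> levels [4 3 10 11 3]
Step 3: flows [2->0,0->4,1=4,3->2] -> levels [4 3 10 10 4]
Step 4: flows [2->0,0=4,4->1,2=3] -> levels [5 4 9 10 3]
Step 5: flows [2->0,0->4,1->4,3->2] -> levels [5 3 9 9 5]
Step 6: flows [2->0,0=4,4->1,2=3] -> levels [6 4 8 9 4]
Step 7: flows [2->0,0->4,1=4,3->2] -> levels [6 4 8 8 5]
Step 8: flows [2->0,0->4,4->1,2=3] -> levels [6 5 7 8 5]
Step 9: flows [2->0,0->4,1=4,3->2] -> levels [6 5 7 7 6]
Step 10: flows [2->0,0=4,4->1,2=3] -> levels [7 6 6 7 5]
Step 11: flows [0->2,0->4,1->4,3->2] -> levels [5 5 8 6 7]
Step 12: flows [2->0,4->0,4->1,2->3] -> levels [7 6 6 7 5]
  -> period-2 cycle: step 12 state = step 10 state; never stabilizes
  -> state at step 30: (30-10) mod 2 = 0, same as step 10 -> [7 6 6 7 5]

Answer: 7 6 6 7 5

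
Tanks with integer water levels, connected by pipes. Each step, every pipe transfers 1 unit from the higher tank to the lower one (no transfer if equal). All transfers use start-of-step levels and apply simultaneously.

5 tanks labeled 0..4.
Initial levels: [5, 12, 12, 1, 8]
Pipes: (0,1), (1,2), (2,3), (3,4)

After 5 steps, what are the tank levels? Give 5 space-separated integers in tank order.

Answer: 8 9 7 7 7

Derivation:
Step 1: flows [1->0,1=2,2->3,4->3] -> levels [6 11 11 3 7]
Step 2: flows [1->0,1=2,2->3,4->3] -> levels [7 10 10 5 6]
Step 3: flows [1->0,1=2,2->3,4->3] -> levels [8 9 9 7 5]
Step 4: flows [1->0,1=2,2->3,3->4] -> levels [9 8 8 7 6]
Step 5: flows [0->1,1=2,2->3,3->4] -> levels [8 9 7 7 7]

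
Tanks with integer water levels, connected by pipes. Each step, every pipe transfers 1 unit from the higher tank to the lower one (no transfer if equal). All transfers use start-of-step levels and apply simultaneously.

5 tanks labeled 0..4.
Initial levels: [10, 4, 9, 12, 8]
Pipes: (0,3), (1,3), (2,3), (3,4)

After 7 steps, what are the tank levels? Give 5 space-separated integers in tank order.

Answer: 10 8 10 6 9

Derivation:
Step 1: flows [3->0,3->1,3->2,3->4] -> levels [11 5 10 8 9]
Step 2: flows [0->3,3->1,2->3,4->3] -> levels [10 6 9 10 8]
Step 3: flows [0=3,3->1,3->2,3->4] -> levels [10 7 10 7 9]
Step 4: flows [0->3,1=3,2->3,4->3] -> levels [9 7 9 10 8]
Step 5: flows [3->0,3->1,3->2,3->4] -> levels [10 8 10 6 9]
Step 6: flows [0->3,1->3,2->3,4->3] -> levels [9 7 9 10 8]
  -> period-2 cycle: step 6 state = step 4 state
  -> state at step 7: (7-4) mod 2 = 1, same as step 5 -> [10 8 10 6 9]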